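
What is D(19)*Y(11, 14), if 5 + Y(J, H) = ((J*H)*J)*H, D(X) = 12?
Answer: 284532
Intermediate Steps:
Y(J, H) = -5 + H**2*J**2 (Y(J, H) = -5 + ((J*H)*J)*H = -5 + ((H*J)*J)*H = -5 + (H*J**2)*H = -5 + H**2*J**2)
D(19)*Y(11, 14) = 12*(-5 + 14**2*11**2) = 12*(-5 + 196*121) = 12*(-5 + 23716) = 12*23711 = 284532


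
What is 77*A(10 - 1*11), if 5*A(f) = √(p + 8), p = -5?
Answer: 77*√3/5 ≈ 26.674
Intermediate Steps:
A(f) = √3/5 (A(f) = √(-5 + 8)/5 = √3/5)
77*A(10 - 1*11) = 77*(√3/5) = 77*√3/5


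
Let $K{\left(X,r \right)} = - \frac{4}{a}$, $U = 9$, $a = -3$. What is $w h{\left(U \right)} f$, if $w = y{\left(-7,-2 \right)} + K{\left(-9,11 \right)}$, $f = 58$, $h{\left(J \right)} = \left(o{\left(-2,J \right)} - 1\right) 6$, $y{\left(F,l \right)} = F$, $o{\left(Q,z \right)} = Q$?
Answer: $5916$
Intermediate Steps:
$h{\left(J \right)} = -18$ ($h{\left(J \right)} = \left(-2 - 1\right) 6 = \left(-3\right) 6 = -18$)
$K{\left(X,r \right)} = \frac{4}{3}$ ($K{\left(X,r \right)} = - \frac{4}{-3} = \left(-4\right) \left(- \frac{1}{3}\right) = \frac{4}{3}$)
$w = - \frac{17}{3}$ ($w = -7 + \frac{4}{3} = - \frac{17}{3} \approx -5.6667$)
$w h{\left(U \right)} f = \left(- \frac{17}{3}\right) \left(-18\right) 58 = 102 \cdot 58 = 5916$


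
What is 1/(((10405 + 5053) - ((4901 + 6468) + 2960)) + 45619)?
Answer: 1/46748 ≈ 2.1391e-5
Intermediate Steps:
1/(((10405 + 5053) - ((4901 + 6468) + 2960)) + 45619) = 1/((15458 - (11369 + 2960)) + 45619) = 1/((15458 - 1*14329) + 45619) = 1/((15458 - 14329) + 45619) = 1/(1129 + 45619) = 1/46748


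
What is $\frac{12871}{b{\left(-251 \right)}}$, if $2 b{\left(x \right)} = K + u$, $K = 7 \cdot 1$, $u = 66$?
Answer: $\frac{25742}{73} \approx 352.63$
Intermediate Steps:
$K = 7$
$b{\left(x \right)} = \frac{73}{2}$ ($b{\left(x \right)} = \frac{7 + 66}{2} = \frac{1}{2} \cdot 73 = \frac{73}{2}$)
$\frac{12871}{b{\left(-251 \right)}} = \frac{12871}{\frac{73}{2}} = 12871 \cdot \frac{2}{73} = \frac{25742}{73}$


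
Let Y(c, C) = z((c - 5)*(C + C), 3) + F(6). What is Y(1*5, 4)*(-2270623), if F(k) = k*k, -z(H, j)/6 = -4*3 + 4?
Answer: -190732332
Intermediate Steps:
z(H, j) = 48 (z(H, j) = -6*(-4*3 + 4) = -6*(-12 + 4) = -6*(-8) = 48)
F(k) = k²
Y(c, C) = 84 (Y(c, C) = 48 + 6² = 48 + 36 = 84)
Y(1*5, 4)*(-2270623) = 84*(-2270623) = -190732332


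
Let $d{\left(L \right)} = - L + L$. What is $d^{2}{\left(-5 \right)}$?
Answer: $0$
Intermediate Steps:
$d{\left(L \right)} = 0$
$d^{2}{\left(-5 \right)} = 0^{2} = 0$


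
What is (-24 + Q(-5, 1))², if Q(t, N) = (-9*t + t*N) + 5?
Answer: 441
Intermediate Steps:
Q(t, N) = 5 - 9*t + N*t (Q(t, N) = (-9*t + N*t) + 5 = 5 - 9*t + N*t)
(-24 + Q(-5, 1))² = (-24 + (5 - 9*(-5) + 1*(-5)))² = (-24 + (5 + 45 - 5))² = (-24 + 45)² = 21² = 441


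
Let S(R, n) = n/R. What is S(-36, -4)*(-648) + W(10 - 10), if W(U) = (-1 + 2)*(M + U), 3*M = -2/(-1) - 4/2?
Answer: -72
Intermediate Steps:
M = 0 (M = (-2/(-1) - 4/2)/3 = (-2*(-1) - 4*1/2)/3 = (2 - 2)/3 = (1/3)*0 = 0)
W(U) = U (W(U) = (-1 + 2)*(0 + U) = 1*U = U)
S(-36, -4)*(-648) + W(10 - 10) = -4/(-36)*(-648) + (10 - 10) = -4*(-1/36)*(-648) + 0 = (1/9)*(-648) + 0 = -72 + 0 = -72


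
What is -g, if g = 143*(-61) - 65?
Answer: 8788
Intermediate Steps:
g = -8788 (g = -8723 - 65 = -8788)
-g = -1*(-8788) = 8788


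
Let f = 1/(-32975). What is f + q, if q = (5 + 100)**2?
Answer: 363549374/32975 ≈ 11025.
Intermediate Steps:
q = 11025 (q = 105**2 = 11025)
f = -1/32975 ≈ -3.0326e-5
f + q = -1/32975 + 11025 = 363549374/32975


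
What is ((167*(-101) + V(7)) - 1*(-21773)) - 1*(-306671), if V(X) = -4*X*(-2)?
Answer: 311633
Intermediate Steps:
V(X) = 8*X
((167*(-101) + V(7)) - 1*(-21773)) - 1*(-306671) = ((167*(-101) + 8*7) - 1*(-21773)) - 1*(-306671) = ((-16867 + 56) + 21773) + 306671 = (-16811 + 21773) + 306671 = 4962 + 306671 = 311633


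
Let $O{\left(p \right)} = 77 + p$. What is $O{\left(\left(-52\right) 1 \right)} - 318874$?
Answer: $-318849$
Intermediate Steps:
$O{\left(\left(-52\right) 1 \right)} - 318874 = \left(77 - 52\right) - 318874 = 25 - 318874 = -318849$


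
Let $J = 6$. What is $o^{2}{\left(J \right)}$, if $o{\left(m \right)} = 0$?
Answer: $0$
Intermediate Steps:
$o^{2}{\left(J \right)} = 0^{2} = 0$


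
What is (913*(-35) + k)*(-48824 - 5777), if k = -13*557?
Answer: 2140140796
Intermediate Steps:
k = -7241
(913*(-35) + k)*(-48824 - 5777) = (913*(-35) - 7241)*(-48824 - 5777) = (-31955 - 7241)*(-54601) = -39196*(-54601) = 2140140796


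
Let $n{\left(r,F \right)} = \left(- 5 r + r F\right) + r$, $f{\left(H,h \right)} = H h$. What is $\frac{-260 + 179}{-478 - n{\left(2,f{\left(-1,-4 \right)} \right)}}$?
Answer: $\frac{81}{478} \approx 0.16946$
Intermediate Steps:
$n{\left(r,F \right)} = - 4 r + F r$ ($n{\left(r,F \right)} = \left(- 5 r + F r\right) + r = - 4 r + F r$)
$\frac{-260 + 179}{-478 - n{\left(2,f{\left(-1,-4 \right)} \right)}} = \frac{-260 + 179}{-478 - 2 \left(-4 - -4\right)} = - \frac{81}{-478 - 2 \left(-4 + 4\right)} = - \frac{81}{-478 - 2 \cdot 0} = - \frac{81}{-478 - 0} = - \frac{81}{-478 + 0} = - \frac{81}{-478} = \left(-81\right) \left(- \frac{1}{478}\right) = \frac{81}{478}$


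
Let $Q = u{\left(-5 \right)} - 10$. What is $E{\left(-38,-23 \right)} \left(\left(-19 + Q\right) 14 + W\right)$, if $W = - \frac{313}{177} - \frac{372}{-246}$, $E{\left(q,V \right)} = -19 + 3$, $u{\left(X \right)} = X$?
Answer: $\frac{55299056}{7257} \approx 7620.1$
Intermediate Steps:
$E{\left(q,V \right)} = -16$
$W = - \frac{1859}{7257}$ ($W = \left(-313\right) \frac{1}{177} - - \frac{62}{41} = - \frac{313}{177} + \frac{62}{41} = - \frac{1859}{7257} \approx -0.25617$)
$Q = -15$ ($Q = -5 - 10 = -15$)
$E{\left(-38,-23 \right)} \left(\left(-19 + Q\right) 14 + W\right) = - 16 \left(\left(-19 - 15\right) 14 - \frac{1859}{7257}\right) = - 16 \left(\left(-34\right) 14 - \frac{1859}{7257}\right) = - 16 \left(-476 - \frac{1859}{7257}\right) = \left(-16\right) \left(- \frac{3456191}{7257}\right) = \frac{55299056}{7257}$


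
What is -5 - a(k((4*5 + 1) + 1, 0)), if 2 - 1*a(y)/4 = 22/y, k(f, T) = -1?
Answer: -101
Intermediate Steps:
a(y) = 8 - 88/y
-5 - a(k((4*5 + 1) + 1, 0)) = -5 - (8 - 88/(-1)) = -5 - (8 - 88*(-1)) = -5 - (8 + 88) = -5 - 1*96 = -5 - 96 = -101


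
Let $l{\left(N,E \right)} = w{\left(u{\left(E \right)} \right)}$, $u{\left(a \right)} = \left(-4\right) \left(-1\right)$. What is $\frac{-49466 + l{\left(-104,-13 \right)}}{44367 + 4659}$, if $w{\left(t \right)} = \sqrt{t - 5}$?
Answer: $- \frac{24733}{24513} + \frac{i}{49026} \approx -1.009 + 2.0397 \cdot 10^{-5} i$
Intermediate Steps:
$u{\left(a \right)} = 4$
$w{\left(t \right)} = \sqrt{-5 + t}$
$l{\left(N,E \right)} = i$ ($l{\left(N,E \right)} = \sqrt{-5 + 4} = \sqrt{-1} = i$)
$\frac{-49466 + l{\left(-104,-13 \right)}}{44367 + 4659} = \frac{-49466 + i}{44367 + 4659} = \frac{-49466 + i}{49026} = \left(-49466 + i\right) \frac{1}{49026} = - \frac{24733}{24513} + \frac{i}{49026}$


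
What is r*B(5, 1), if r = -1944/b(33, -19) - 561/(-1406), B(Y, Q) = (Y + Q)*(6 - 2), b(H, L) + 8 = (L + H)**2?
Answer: -7883388/33041 ≈ -238.59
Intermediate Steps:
b(H, L) = -8 + (H + L)**2 (b(H, L) = -8 + (L + H)**2 = -8 + (H + L)**2)
B(Y, Q) = 4*Q + 4*Y (B(Y, Q) = (Q + Y)*4 = 4*Q + 4*Y)
r = -656949/66082 (r = -1944/(-8 + (33 - 19)**2) - 561/(-1406) = -1944/(-8 + 14**2) - 561*(-1/1406) = -1944/(-8 + 196) + 561/1406 = -1944/188 + 561/1406 = -1944*1/188 + 561/1406 = -486/47 + 561/1406 = -656949/66082 ≈ -9.9414)
r*B(5, 1) = -656949*(4*1 + 4*5)/66082 = -656949*(4 + 20)/66082 = -656949/66082*24 = -7883388/33041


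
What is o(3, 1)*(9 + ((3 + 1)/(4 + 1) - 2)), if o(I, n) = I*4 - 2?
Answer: 78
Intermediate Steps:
o(I, n) = -2 + 4*I (o(I, n) = 4*I - 2 = -2 + 4*I)
o(3, 1)*(9 + ((3 + 1)/(4 + 1) - 2)) = (-2 + 4*3)*(9 + ((3 + 1)/(4 + 1) - 2)) = (-2 + 12)*(9 + (4/5 - 2)) = 10*(9 + (4*(⅕) - 2)) = 10*(9 + (⅘ - 2)) = 10*(9 - 6/5) = 10*(39/5) = 78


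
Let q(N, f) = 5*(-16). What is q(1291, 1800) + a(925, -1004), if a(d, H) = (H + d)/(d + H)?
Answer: -79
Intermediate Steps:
q(N, f) = -80
a(d, H) = 1 (a(d, H) = (H + d)/(H + d) = 1)
q(1291, 1800) + a(925, -1004) = -80 + 1 = -79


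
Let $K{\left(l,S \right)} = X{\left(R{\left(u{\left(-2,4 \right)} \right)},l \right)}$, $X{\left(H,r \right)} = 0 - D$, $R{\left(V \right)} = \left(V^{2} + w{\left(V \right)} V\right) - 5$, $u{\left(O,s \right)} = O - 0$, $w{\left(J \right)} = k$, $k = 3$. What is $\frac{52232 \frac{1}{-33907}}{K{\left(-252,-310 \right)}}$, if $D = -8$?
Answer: $- \frac{6529}{33907} \approx -0.19256$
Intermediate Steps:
$w{\left(J \right)} = 3$
$u{\left(O,s \right)} = O$ ($u{\left(O,s \right)} = O + 0 = O$)
$R{\left(V \right)} = -5 + V^{2} + 3 V$ ($R{\left(V \right)} = \left(V^{2} + 3 V\right) - 5 = -5 + V^{2} + 3 V$)
$X{\left(H,r \right)} = 8$ ($X{\left(H,r \right)} = 0 - -8 = 0 + 8 = 8$)
$K{\left(l,S \right)} = 8$
$\frac{52232 \frac{1}{-33907}}{K{\left(-252,-310 \right)}} = \frac{52232 \frac{1}{-33907}}{8} = 52232 \left(- \frac{1}{33907}\right) \frac{1}{8} = \left(- \frac{52232}{33907}\right) \frac{1}{8} = - \frac{6529}{33907}$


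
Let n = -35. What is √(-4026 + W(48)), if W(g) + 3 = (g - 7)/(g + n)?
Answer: 4*I*√42523/13 ≈ 63.45*I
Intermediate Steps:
W(g) = -3 + (-7 + g)/(-35 + g) (W(g) = -3 + (g - 7)/(g - 35) = -3 + (-7 + g)/(-35 + g))
√(-4026 + W(48)) = √(-4026 + 2*(49 - 1*48)/(-35 + 48)) = √(-4026 + 2*(49 - 48)/13) = √(-4026 + 2*(1/13)*1) = √(-4026 + 2/13) = √(-52336/13) = 4*I*√42523/13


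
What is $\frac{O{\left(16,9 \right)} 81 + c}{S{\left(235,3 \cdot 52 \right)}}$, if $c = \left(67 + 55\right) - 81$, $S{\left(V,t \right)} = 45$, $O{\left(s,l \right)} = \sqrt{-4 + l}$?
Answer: $\frac{41}{45} + \frac{9 \sqrt{5}}{5} \approx 4.936$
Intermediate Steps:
$c = 41$ ($c = 122 - 81 = 41$)
$\frac{O{\left(16,9 \right)} 81 + c}{S{\left(235,3 \cdot 52 \right)}} = \frac{\sqrt{-4 + 9} \cdot 81 + 41}{45} = \left(\sqrt{5} \cdot 81 + 41\right) \frac{1}{45} = \left(81 \sqrt{5} + 41\right) \frac{1}{45} = \left(41 + 81 \sqrt{5}\right) \frac{1}{45} = \frac{41}{45} + \frac{9 \sqrt{5}}{5}$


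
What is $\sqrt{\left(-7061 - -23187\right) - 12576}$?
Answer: $5 \sqrt{142} \approx 59.582$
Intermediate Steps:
$\sqrt{\left(-7061 - -23187\right) - 12576} = \sqrt{\left(-7061 + 23187\right) - 12576} = \sqrt{16126 - 12576} = \sqrt{3550} = 5 \sqrt{142}$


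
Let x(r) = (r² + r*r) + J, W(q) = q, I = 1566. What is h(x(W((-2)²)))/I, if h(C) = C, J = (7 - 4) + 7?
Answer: 7/261 ≈ 0.026820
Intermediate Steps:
J = 10 (J = 3 + 7 = 10)
x(r) = 10 + 2*r² (x(r) = (r² + r*r) + 10 = (r² + r²) + 10 = 2*r² + 10 = 10 + 2*r²)
h(x(W((-2)²)))/I = (10 + 2*((-2)²)²)/1566 = (10 + 2*4²)*(1/1566) = (10 + 2*16)*(1/1566) = (10 + 32)*(1/1566) = 42*(1/1566) = 7/261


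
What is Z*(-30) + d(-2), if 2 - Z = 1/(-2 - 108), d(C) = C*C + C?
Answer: -641/11 ≈ -58.273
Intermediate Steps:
d(C) = C + C² (d(C) = C² + C = C + C²)
Z = 221/110 (Z = 2 - 1/(-2 - 108) = 2 - 1/(-110) = 2 - 1*(-1/110) = 2 + 1/110 = 221/110 ≈ 2.0091)
Z*(-30) + d(-2) = (221/110)*(-30) - 2*(1 - 2) = -663/11 - 2*(-1) = -663/11 + 2 = -641/11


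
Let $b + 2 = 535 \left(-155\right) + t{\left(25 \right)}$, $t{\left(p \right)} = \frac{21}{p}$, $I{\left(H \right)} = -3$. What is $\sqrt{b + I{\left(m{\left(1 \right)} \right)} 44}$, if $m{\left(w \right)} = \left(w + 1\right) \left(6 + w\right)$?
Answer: $\frac{i \sqrt{2076454}}{5} \approx 288.2 i$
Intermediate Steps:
$m{\left(w \right)} = \left(1 + w\right) \left(6 + w\right)$
$b = - \frac{2073154}{25}$ ($b = -2 + \left(535 \left(-155\right) + \frac{21}{25}\right) = -2 + \left(-82925 + 21 \cdot \frac{1}{25}\right) = -2 + \left(-82925 + \frac{21}{25}\right) = -2 - \frac{2073104}{25} = - \frac{2073154}{25} \approx -82926.0$)
$\sqrt{b + I{\left(m{\left(1 \right)} \right)} 44} = \sqrt{- \frac{2073154}{25} - 132} = \sqrt{- \frac{2076454}{25}} = \frac{i \sqrt{2076454}}{5}$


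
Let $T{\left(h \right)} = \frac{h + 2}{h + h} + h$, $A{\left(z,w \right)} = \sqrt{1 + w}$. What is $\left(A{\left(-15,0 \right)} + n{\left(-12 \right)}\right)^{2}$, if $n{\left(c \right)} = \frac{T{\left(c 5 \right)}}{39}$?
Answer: $\frac{1515361}{5475600} \approx 0.27675$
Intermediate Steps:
$T{\left(h \right)} = h + \frac{2 + h}{2 h}$ ($T{\left(h \right)} = \frac{2 + h}{2 h} + h = h + \frac{2 + h}{2 h}$)
$n{\left(c \right)} = \frac{1}{78} + \frac{1}{195 c} + \frac{5 c}{39}$ ($n{\left(c \right)} = \frac{\frac{1}{2} + c 5 + \frac{1}{c 5}}{39} = \left(\frac{1}{2} + 5 c + \frac{1}{5 c}\right) \frac{1}{39} = \frac{1}{78} + \frac{1}{195 c} + \frac{5 c}{39}$)
$\left(A{\left(-15,0 \right)} + n{\left(-12 \right)}\right)^{2} = \left(\sqrt{1 + 0} + \frac{2 + 5 \left(-12\right) \left(1 + 10 \left(-12\right)\right)}{390 \left(-12\right)}\right)^{2} = \left(\sqrt{1} + \frac{1}{390} \left(- \frac{1}{12}\right) \left(2 + 5 \left(-12\right) \left(1 - 120\right)\right)\right)^{2} = \left(1 + \frac{1}{390} \left(- \frac{1}{12}\right) \left(2 + 5 \left(-12\right) \left(-119\right)\right)\right)^{2} = \left(1 + \frac{1}{390} \left(- \frac{1}{12}\right) \left(2 + 7140\right)\right)^{2} = \left(1 + \frac{1}{390} \left(- \frac{1}{12}\right) 7142\right)^{2} = \left(1 - \frac{3571}{2340}\right)^{2} = \left(- \frac{1231}{2340}\right)^{2} = \frac{1515361}{5475600}$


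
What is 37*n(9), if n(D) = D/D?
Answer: 37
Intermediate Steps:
n(D) = 1
37*n(9) = 37*1 = 37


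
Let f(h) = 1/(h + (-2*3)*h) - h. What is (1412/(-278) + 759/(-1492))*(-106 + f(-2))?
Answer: 1204048267/2073880 ≈ 580.58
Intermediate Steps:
f(h) = -h - 1/(5*h) (f(h) = 1/(h - 6*h) - h = 1/(-5*h) - h = -1/(5*h) - h = -h - 1/(5*h))
(1412/(-278) + 759/(-1492))*(-106 + f(-2)) = (1412/(-278) + 759/(-1492))*(-106 + (-1*(-2) - ⅕/(-2))) = (1412*(-1/278) + 759*(-1/1492))*(-106 + (2 - ⅕*(-½))) = (-706/139 - 759/1492)*(-106 + (2 + ⅒)) = -1158853*(-106 + 21/10)/207388 = -1158853/207388*(-1039/10) = 1204048267/2073880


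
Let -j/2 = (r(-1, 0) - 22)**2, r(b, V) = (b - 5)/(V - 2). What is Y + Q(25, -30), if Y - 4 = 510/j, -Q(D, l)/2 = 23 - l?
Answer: -37077/361 ≈ -102.71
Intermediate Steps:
r(b, V) = (-5 + b)/(-2 + V)
Q(D, l) = -46 + 2*l (Q(D, l) = -2*(23 - l) = -46 + 2*l)
j = -722 (j = -2*((-5 - 1)/(-2 + 0) - 22)**2 = -2*(-6/(-2) - 22)**2 = -2*(-1/2*(-6) - 22)**2 = -2*(3 - 22)**2 = -2*(-19)**2 = -2*361 = -722)
Y = 1189/361 (Y = 4 + 510/(-722) = 4 + 510*(-1/722) = 4 - 255/361 = 1189/361 ≈ 3.2936)
Y + Q(25, -30) = 1189/361 + (-46 + 2*(-30)) = 1189/361 + (-46 - 60) = 1189/361 - 106 = -37077/361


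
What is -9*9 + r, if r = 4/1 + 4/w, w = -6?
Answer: -233/3 ≈ -77.667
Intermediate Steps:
r = 10/3 (r = 4/1 + 4/(-6) = 4*1 + 4*(-⅙) = 4 - ⅔ = 10/3 ≈ 3.3333)
-9*9 + r = -9*9 + 10/3 = -81 + 10/3 = -233/3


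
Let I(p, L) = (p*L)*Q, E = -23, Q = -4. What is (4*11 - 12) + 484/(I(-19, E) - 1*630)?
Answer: 37806/1189 ≈ 31.796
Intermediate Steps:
I(p, L) = -4*L*p (I(p, L) = (p*L)*(-4) = (L*p)*(-4) = -4*L*p)
(4*11 - 12) + 484/(I(-19, E) - 1*630) = (4*11 - 12) + 484/(-4*(-23)*(-19) - 1*630) = (44 - 12) + 484/(-1748 - 630) = 32 + 484/(-2378) = 32 + 484*(-1/2378) = 32 - 242/1189 = 37806/1189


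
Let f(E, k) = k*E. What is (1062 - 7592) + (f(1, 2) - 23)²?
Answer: -6089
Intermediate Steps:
f(E, k) = E*k
(1062 - 7592) + (f(1, 2) - 23)² = (1062 - 7592) + (1*2 - 23)² = -6530 + (2 - 23)² = -6530 + (-21)² = -6530 + 441 = -6089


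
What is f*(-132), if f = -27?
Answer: 3564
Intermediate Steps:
f*(-132) = -27*(-132) = 3564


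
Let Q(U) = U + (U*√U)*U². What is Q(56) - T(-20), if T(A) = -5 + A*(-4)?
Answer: -19 + 351232*√14 ≈ 1.3142e+6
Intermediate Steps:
T(A) = -5 - 4*A
Q(U) = U + U^(7/2) (Q(U) = U + U^(3/2)*U² = U + U^(7/2))
Q(56) - T(-20) = (56 + 56^(7/2)) - (-5 - 4*(-20)) = (56 + 351232*√14) - (-5 + 80) = (56 + 351232*√14) - 1*75 = (56 + 351232*√14) - 75 = -19 + 351232*√14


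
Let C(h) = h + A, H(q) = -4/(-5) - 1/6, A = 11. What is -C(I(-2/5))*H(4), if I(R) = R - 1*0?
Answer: -1007/150 ≈ -6.7133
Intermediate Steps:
H(q) = 19/30 (H(q) = -4*(-⅕) - 1*⅙ = ⅘ - ⅙ = 19/30)
I(R) = R (I(R) = R + 0 = R)
C(h) = 11 + h (C(h) = h + 11 = 11 + h)
-C(I(-2/5))*H(4) = -(11 - 2/5)*19/30 = -(11 - 2*⅕)*19/30 = -(11 - ⅖)*19/30 = -53*19/(5*30) = -1*1007/150 = -1007/150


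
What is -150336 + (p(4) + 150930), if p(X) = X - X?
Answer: 594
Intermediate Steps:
p(X) = 0
-150336 + (p(4) + 150930) = -150336 + (0 + 150930) = -150336 + 150930 = 594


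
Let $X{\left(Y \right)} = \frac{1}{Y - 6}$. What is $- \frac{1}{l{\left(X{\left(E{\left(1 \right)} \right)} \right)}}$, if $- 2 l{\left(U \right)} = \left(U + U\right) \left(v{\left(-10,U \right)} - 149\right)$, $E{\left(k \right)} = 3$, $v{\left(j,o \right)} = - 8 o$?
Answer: $\frac{9}{439} \approx 0.020501$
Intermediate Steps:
$X{\left(Y \right)} = \frac{1}{-6 + Y}$
$l{\left(U \right)} = - U \left(-149 - 8 U\right)$ ($l{\left(U \right)} = - \frac{\left(U + U\right) \left(- 8 U - 149\right)}{2} = - \frac{2 U \left(-149 - 8 U\right)}{2} = - U \left(-149 - 8 U\right)$)
$- \frac{1}{l{\left(X{\left(E{\left(1 \right)} \right)} \right)}} = - \frac{1}{\frac{1}{-6 + 3} \left(149 + \frac{8}{-6 + 3}\right)} = - \frac{1}{\frac{1}{-3} \left(149 + \frac{8}{-3}\right)} = - \frac{1}{\left(- \frac{1}{3}\right) \left(149 + 8 \left(- \frac{1}{3}\right)\right)} = - \frac{1}{\left(- \frac{1}{3}\right) \left(149 - \frac{8}{3}\right)} = - \frac{1}{\left(- \frac{1}{3}\right) \frac{439}{3}} = - \frac{1}{- \frac{439}{9}} = \left(-1\right) \left(- \frac{9}{439}\right) = \frac{9}{439}$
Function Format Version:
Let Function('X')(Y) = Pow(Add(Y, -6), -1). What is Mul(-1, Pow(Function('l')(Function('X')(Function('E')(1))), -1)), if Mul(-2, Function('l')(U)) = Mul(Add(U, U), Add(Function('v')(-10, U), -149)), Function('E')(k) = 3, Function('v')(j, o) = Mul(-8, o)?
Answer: Rational(9, 439) ≈ 0.020501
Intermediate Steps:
Function('X')(Y) = Pow(Add(-6, Y), -1)
Function('l')(U) = Mul(-1, U, Add(-149, Mul(-8, U))) (Function('l')(U) = Mul(Rational(-1, 2), Mul(Add(U, U), Add(Mul(-8, U), -149))) = Mul(Rational(-1, 2), Mul(Mul(2, U), Add(-149, Mul(-8, U)))) = Mul(Rational(-1, 2), Mul(2, U, Add(-149, Mul(-8, U)))) = Mul(-1, U, Add(-149, Mul(-8, U))))
Mul(-1, Pow(Function('l')(Function('X')(Function('E')(1))), -1)) = Mul(-1, Pow(Mul(Pow(Add(-6, 3), -1), Add(149, Mul(8, Pow(Add(-6, 3), -1)))), -1)) = Mul(-1, Pow(Mul(Pow(-3, -1), Add(149, Mul(8, Pow(-3, -1)))), -1)) = Mul(-1, Pow(Mul(Rational(-1, 3), Add(149, Mul(8, Rational(-1, 3)))), -1)) = Mul(-1, Pow(Mul(Rational(-1, 3), Add(149, Rational(-8, 3))), -1)) = Mul(-1, Pow(Mul(Rational(-1, 3), Rational(439, 3)), -1)) = Mul(-1, Pow(Rational(-439, 9), -1)) = Mul(-1, Rational(-9, 439)) = Rational(9, 439)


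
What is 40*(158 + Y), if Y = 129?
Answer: 11480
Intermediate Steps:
40*(158 + Y) = 40*(158 + 129) = 40*287 = 11480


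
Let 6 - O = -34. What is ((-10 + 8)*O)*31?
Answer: -2480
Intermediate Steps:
O = 40 (O = 6 - 1*(-34) = 6 + 34 = 40)
((-10 + 8)*O)*31 = ((-10 + 8)*40)*31 = -2*40*31 = -80*31 = -2480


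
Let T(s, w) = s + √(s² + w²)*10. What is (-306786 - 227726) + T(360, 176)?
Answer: -534152 + 80*√2509 ≈ -5.3015e+5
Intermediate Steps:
T(s, w) = s + 10*√(s² + w²)
(-306786 - 227726) + T(360, 176) = (-306786 - 227726) + (360 + 10*√(360² + 176²)) = -534512 + (360 + 10*√(129600 + 30976)) = -534512 + (360 + 10*√160576) = -534512 + (360 + 10*(8*√2509)) = -534512 + (360 + 80*√2509) = -534152 + 80*√2509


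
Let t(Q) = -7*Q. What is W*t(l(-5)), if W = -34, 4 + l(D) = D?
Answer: -2142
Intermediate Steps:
l(D) = -4 + D
W*t(l(-5)) = -(-238)*(-4 - 5) = -(-238)*(-9) = -34*63 = -2142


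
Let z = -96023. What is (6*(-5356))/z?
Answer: 32136/96023 ≈ 0.33467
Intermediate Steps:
(6*(-5356))/z = (6*(-5356))/(-96023) = -32136*(-1/96023) = 32136/96023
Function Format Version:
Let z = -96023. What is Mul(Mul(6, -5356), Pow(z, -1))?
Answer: Rational(32136, 96023) ≈ 0.33467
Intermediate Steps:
Mul(Mul(6, -5356), Pow(z, -1)) = Mul(Mul(6, -5356), Pow(-96023, -1)) = Mul(-32136, Rational(-1, 96023)) = Rational(32136, 96023)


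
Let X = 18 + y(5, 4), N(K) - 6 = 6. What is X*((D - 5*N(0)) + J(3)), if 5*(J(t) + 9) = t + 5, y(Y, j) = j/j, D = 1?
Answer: -6308/5 ≈ -1261.6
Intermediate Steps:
N(K) = 12 (N(K) = 6 + 6 = 12)
y(Y, j) = 1
X = 19 (X = 18 + 1 = 19)
J(t) = -8 + t/5 (J(t) = -9 + (t + 5)/5 = -9 + (5 + t)/5 = -9 + (1 + t/5) = -8 + t/5)
X*((D - 5*N(0)) + J(3)) = 19*((1 - 5*12) + (-8 + (⅕)*3)) = 19*((1 - 60) + (-8 + ⅗)) = 19*(-59 - 37/5) = 19*(-332/5) = -6308/5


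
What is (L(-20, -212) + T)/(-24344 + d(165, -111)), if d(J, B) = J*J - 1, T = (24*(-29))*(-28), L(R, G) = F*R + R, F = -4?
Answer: 543/80 ≈ 6.7875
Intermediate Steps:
L(R, G) = -3*R (L(R, G) = -4*R + R = -3*R)
T = 19488 (T = -696*(-28) = 19488)
d(J, B) = -1 + J² (d(J, B) = J² - 1 = -1 + J²)
(L(-20, -212) + T)/(-24344 + d(165, -111)) = (-3*(-20) + 19488)/(-24344 + (-1 + 165²)) = (60 + 19488)/(-24344 + (-1 + 27225)) = 19548/(-24344 + 27224) = 19548/2880 = 19548*(1/2880) = 543/80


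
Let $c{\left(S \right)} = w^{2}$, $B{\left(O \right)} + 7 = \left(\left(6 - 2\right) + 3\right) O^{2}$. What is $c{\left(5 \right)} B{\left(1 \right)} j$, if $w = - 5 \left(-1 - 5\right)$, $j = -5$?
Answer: $0$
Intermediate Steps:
$w = 30$ ($w = \left(-5\right) \left(-6\right) = 30$)
$B{\left(O \right)} = -7 + 7 O^{2}$ ($B{\left(O \right)} = -7 + \left(\left(6 - 2\right) + 3\right) O^{2} = -7 + \left(4 + 3\right) O^{2} = -7 + 7 O^{2}$)
$c{\left(S \right)} = 900$ ($c{\left(S \right)} = 30^{2} = 900$)
$c{\left(5 \right)} B{\left(1 \right)} j = 900 \left(-7 + 7 \cdot 1^{2}\right) \left(-5\right) = 900 \left(-7 + 7 \cdot 1\right) \left(-5\right) = 900 \left(-7 + 7\right) \left(-5\right) = 900 \cdot 0 \left(-5\right) = 0 \left(-5\right) = 0$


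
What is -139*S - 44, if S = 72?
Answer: -10052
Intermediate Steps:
-139*S - 44 = -139*72 - 44 = -10008 - 44 = -10052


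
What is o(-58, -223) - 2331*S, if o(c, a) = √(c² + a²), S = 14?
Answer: -32634 + √53093 ≈ -32404.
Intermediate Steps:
o(c, a) = √(a² + c²)
o(-58, -223) - 2331*S = √((-223)² + (-58)²) - 2331*14 = √(49729 + 3364) - 1*32634 = √53093 - 32634 = -32634 + √53093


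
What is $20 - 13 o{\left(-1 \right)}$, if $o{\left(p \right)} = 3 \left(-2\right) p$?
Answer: $-58$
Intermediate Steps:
$o{\left(p \right)} = - 6 p$
$20 - 13 o{\left(-1 \right)} = 20 - 13 \left(\left(-6\right) \left(-1\right)\right) = 20 - 78 = -58$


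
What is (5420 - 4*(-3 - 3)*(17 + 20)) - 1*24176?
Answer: -17868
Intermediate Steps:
(5420 - 4*(-3 - 3)*(17 + 20)) - 1*24176 = (5420 - 4*(-6)*37) - 24176 = (5420 - (-24)*37) - 24176 = (5420 - 1*(-888)) - 24176 = (5420 + 888) - 24176 = 6308 - 24176 = -17868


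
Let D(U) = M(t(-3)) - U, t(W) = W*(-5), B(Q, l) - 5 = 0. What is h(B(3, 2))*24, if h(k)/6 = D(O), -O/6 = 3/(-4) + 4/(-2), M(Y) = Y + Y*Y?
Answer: 32184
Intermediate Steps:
B(Q, l) = 5 (B(Q, l) = 5 + 0 = 5)
t(W) = -5*W
M(Y) = Y + Y²
O = 33/2 (O = -6*(3/(-4) + 4/(-2)) = -6*(3*(-¼) + 4*(-½)) = -6*(-¾ - 2) = -6*(-11/4) = 33/2 ≈ 16.500)
D(U) = 240 - U (D(U) = (-5*(-3))*(1 - 5*(-3)) - U = 15*(1 + 15) - U = 15*16 - U = 240 - U)
h(k) = 1341 (h(k) = 6*(240 - 1*33/2) = 6*(240 - 33/2) = 6*(447/2) = 1341)
h(B(3, 2))*24 = 1341*24 = 32184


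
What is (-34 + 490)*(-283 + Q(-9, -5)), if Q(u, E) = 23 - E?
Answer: -116280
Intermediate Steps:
(-34 + 490)*(-283 + Q(-9, -5)) = (-34 + 490)*(-283 + (23 - 1*(-5))) = 456*(-283 + (23 + 5)) = 456*(-283 + 28) = 456*(-255) = -116280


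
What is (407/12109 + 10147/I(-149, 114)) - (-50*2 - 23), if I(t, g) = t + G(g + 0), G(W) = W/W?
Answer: 97622449/1792132 ≈ 54.473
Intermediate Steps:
G(W) = 1
I(t, g) = 1 + t (I(t, g) = t + 1 = 1 + t)
(407/12109 + 10147/I(-149, 114)) - (-50*2 - 23) = (407/12109 + 10147/(1 - 149)) - (-50*2 - 23) = (407*(1/12109) + 10147/(-148)) - (-100 - 23) = (407/12109 + 10147*(-1/148)) - 1*(-123) = (407/12109 - 10147/148) + 123 = -122809787/1792132 + 123 = 97622449/1792132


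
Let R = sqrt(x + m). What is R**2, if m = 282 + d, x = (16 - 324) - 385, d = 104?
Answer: -307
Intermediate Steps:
x = -693 (x = -308 - 385 = -693)
m = 386 (m = 282 + 104 = 386)
R = I*sqrt(307) (R = sqrt(-693 + 386) = sqrt(-307) = I*sqrt(307) ≈ 17.521*I)
R**2 = (I*sqrt(307))**2 = -307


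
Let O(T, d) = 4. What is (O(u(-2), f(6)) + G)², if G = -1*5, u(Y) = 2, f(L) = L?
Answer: 1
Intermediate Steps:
G = -5
(O(u(-2), f(6)) + G)² = (4 - 5)² = (-1)² = 1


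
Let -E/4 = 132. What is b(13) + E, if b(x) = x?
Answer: -515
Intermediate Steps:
E = -528 (E = -4*132 = -528)
b(13) + E = 13 - 528 = -515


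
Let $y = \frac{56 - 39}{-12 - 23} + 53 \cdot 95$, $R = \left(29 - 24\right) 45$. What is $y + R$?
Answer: $\frac{184083}{35} \approx 5259.5$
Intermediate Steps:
$R = 225$ ($R = 5 \cdot 45 = 225$)
$y = \frac{176208}{35}$ ($y = \frac{17}{-35} + 5035 = 17 \left(- \frac{1}{35}\right) + 5035 = - \frac{17}{35} + 5035 = \frac{176208}{35} \approx 5034.5$)
$y + R = \frac{176208}{35} + 225 = \frac{184083}{35}$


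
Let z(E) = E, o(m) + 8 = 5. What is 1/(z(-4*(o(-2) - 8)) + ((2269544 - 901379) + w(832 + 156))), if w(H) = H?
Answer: 1/1369197 ≈ 7.3036e-7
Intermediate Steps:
o(m) = -3 (o(m) = -8 + 5 = -3)
1/(z(-4*(o(-2) - 8)) + ((2269544 - 901379) + w(832 + 156))) = 1/(-4*(-3 - 8) + ((2269544 - 901379) + (832 + 156))) = 1/(-4*(-11) + (1368165 + 988)) = 1/(44 + 1369153) = 1/1369197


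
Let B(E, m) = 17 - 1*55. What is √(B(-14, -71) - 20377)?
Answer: I*√20415 ≈ 142.88*I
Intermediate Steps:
B(E, m) = -38 (B(E, m) = 17 - 55 = -38)
√(B(-14, -71) - 20377) = √(-38 - 20377) = √(-20415) = I*√20415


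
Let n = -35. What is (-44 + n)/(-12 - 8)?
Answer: 79/20 ≈ 3.9500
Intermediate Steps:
(-44 + n)/(-12 - 8) = (-44 - 35)/(-12 - 8) = -79/(-20) = -79*(-1/20) = 79/20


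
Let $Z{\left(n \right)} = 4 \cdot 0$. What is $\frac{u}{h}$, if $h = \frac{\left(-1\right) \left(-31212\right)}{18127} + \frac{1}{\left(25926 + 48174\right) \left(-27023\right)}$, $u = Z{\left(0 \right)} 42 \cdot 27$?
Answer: $0$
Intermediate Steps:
$Z{\left(n \right)} = 0$
$u = 0$ ($u = 0 \cdot 42 \cdot 27 = 0 \cdot 27 = 0$)
$h = \frac{62499042993473}{36297582746100}$ ($h = 31212 \cdot \frac{1}{18127} + \frac{1}{74100} \left(- \frac{1}{27023}\right) = \frac{31212}{18127} + \frac{1}{74100} \left(- \frac{1}{27023}\right) = \frac{31212}{18127} - \frac{1}{2002404300} = \frac{62499042993473}{36297582746100} \approx 1.7219$)
$\frac{u}{h} = \frac{0}{\frac{62499042993473}{36297582746100}} = 0 \cdot \frac{36297582746100}{62499042993473} = 0$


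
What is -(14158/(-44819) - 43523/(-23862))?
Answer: -1612819141/1069470978 ≈ -1.5081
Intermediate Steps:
-(14158/(-44819) - 43523/(-23862)) = -(14158*(-1/44819) - 43523*(-1/23862)) = -(-14158/44819 + 43523/23862) = -1*1612819141/1069470978 = -1612819141/1069470978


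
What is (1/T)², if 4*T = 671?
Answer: 16/450241 ≈ 3.5537e-5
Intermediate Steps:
T = 671/4 (T = (¼)*671 = 671/4 ≈ 167.75)
(1/T)² = (1/(671/4))² = (4/671)² = 16/450241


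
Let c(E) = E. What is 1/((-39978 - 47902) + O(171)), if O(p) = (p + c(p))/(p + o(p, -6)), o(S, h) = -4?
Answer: -167/14675618 ≈ -1.1379e-5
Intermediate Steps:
O(p) = 2*p/(-4 + p) (O(p) = (p + p)/(p - 4) = (2*p)/(-4 + p) = 2*p/(-4 + p))
1/((-39978 - 47902) + O(171)) = 1/((-39978 - 47902) + 2*171/(-4 + 171)) = 1/(-87880 + 2*171/167) = 1/(-87880 + 2*171*(1/167)) = 1/(-87880 + 342/167) = 1/(-14675618/167) = -167/14675618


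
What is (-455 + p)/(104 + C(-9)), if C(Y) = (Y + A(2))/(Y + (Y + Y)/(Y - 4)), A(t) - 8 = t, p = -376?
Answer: -82269/10283 ≈ -8.0005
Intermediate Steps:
A(t) = 8 + t
C(Y) = (10 + Y)/(Y + 2*Y/(-4 + Y)) (C(Y) = (Y + (8 + 2))/(Y + (Y + Y)/(Y - 4)) = (Y + 10)/(Y + (2*Y)/(-4 + Y)) = (10 + Y)/(Y + 2*Y/(-4 + Y)))
(-455 + p)/(104 + C(-9)) = (-455 - 376)/(104 + (-40 + (-9)**2 + 6*(-9))/((-9)*(-2 - 9))) = -831/(104 - 1/9*(-40 + 81 - 54)/(-11)) = -831/(104 - 1/9*(-1/11)*(-13)) = -831/(104 - 13/99) = -831/10283/99 = -831*99/10283 = -82269/10283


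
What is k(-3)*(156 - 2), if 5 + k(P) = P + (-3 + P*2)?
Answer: -2618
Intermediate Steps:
k(P) = -8 + 3*P (k(P) = -5 + (P + (-3 + P*2)) = -5 + (P + (-3 + 2*P)) = -5 + (-3 + 3*P) = -8 + 3*P)
k(-3)*(156 - 2) = (-8 + 3*(-3))*(156 - 2) = (-8 - 9)*154 = -17*154 = -2618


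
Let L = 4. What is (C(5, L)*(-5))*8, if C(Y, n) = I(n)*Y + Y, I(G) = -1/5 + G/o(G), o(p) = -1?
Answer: 640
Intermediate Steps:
I(G) = -⅕ - G (I(G) = -1/5 + G/(-1) = -1*⅕ + G*(-1) = -⅕ - G)
C(Y, n) = Y + Y*(-⅕ - n) (C(Y, n) = (-⅕ - n)*Y + Y = Y*(-⅕ - n) + Y = Y + Y*(-⅕ - n))
(C(5, L)*(-5))*8 = (((⅕)*5*(4 - 5*4))*(-5))*8 = (((⅕)*5*(4 - 20))*(-5))*8 = (((⅕)*5*(-16))*(-5))*8 = -16*(-5)*8 = 80*8 = 640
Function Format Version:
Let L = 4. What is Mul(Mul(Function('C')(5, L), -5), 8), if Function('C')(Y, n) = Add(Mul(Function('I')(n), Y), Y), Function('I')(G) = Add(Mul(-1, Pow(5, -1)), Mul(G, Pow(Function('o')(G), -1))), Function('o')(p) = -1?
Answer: 640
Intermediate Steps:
Function('I')(G) = Add(Rational(-1, 5), Mul(-1, G)) (Function('I')(G) = Add(Mul(-1, Pow(5, -1)), Mul(G, Pow(-1, -1))) = Add(Mul(-1, Rational(1, 5)), Mul(G, -1)) = Add(Rational(-1, 5), Mul(-1, G)))
Function('C')(Y, n) = Add(Y, Mul(Y, Add(Rational(-1, 5), Mul(-1, n)))) (Function('C')(Y, n) = Add(Mul(Add(Rational(-1, 5), Mul(-1, n)), Y), Y) = Add(Mul(Y, Add(Rational(-1, 5), Mul(-1, n))), Y) = Add(Y, Mul(Y, Add(Rational(-1, 5), Mul(-1, n)))))
Mul(Mul(Function('C')(5, L), -5), 8) = Mul(Mul(Mul(Rational(1, 5), 5, Add(4, Mul(-5, 4))), -5), 8) = Mul(Mul(Mul(Rational(1, 5), 5, Add(4, -20)), -5), 8) = Mul(Mul(Mul(Rational(1, 5), 5, -16), -5), 8) = Mul(Mul(-16, -5), 8) = Mul(80, 8) = 640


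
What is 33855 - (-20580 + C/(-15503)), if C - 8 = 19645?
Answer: 843925458/15503 ≈ 54436.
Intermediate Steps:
C = 19653 (C = 8 + 19645 = 19653)
33855 - (-20580 + C/(-15503)) = 33855 - (-20580 + 19653/(-15503)) = 33855 - (-20580 + 19653*(-1/15503)) = 33855 - (-20580 - 19653/15503) = 33855 - 1*(-319071393/15503) = 33855 + 319071393/15503 = 843925458/15503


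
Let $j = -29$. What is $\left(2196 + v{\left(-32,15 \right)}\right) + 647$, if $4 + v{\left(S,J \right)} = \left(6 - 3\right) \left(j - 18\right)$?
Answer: $2698$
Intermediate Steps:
$v{\left(S,J \right)} = -145$ ($v{\left(S,J \right)} = -4 + \left(6 - 3\right) \left(-29 - 18\right) = -4 + 3 \left(-47\right) = -4 - 141 = -145$)
$\left(2196 + v{\left(-32,15 \right)}\right) + 647 = \left(2196 - 145\right) + 647 = 2051 + 647 = 2698$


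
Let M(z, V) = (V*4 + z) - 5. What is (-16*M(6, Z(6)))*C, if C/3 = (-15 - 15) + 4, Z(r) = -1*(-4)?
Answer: 21216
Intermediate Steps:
Z(r) = 4
M(z, V) = -5 + z + 4*V (M(z, V) = (4*V + z) - 5 = (z + 4*V) - 5 = -5 + z + 4*V)
C = -78 (C = 3*((-15 - 15) + 4) = 3*(-30 + 4) = 3*(-26) = -78)
(-16*M(6, Z(6)))*C = -16*(-5 + 6 + 4*4)*(-78) = -16*(-5 + 6 + 16)*(-78) = -16*17*(-78) = -272*(-78) = 21216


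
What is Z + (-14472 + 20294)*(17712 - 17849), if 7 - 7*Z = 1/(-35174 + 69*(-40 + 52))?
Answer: -191763712685/240422 ≈ -7.9761e+5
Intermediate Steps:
Z = 240423/240422 (Z = 1 - 1/(7*(-35174 + 69*(-40 + 52))) = 1 - 1/(7*(-35174 + 69*12)) = 1 - 1/(7*(-35174 + 828)) = 1 - 1/7/(-34346) = 1 - 1/7*(-1/34346) = 1 + 1/240422 = 240423/240422 ≈ 1.0000)
Z + (-14472 + 20294)*(17712 - 17849) = 240423/240422 + (-14472 + 20294)*(17712 - 17849) = 240423/240422 + 5822*(-137) = 240423/240422 - 797614 = -191763712685/240422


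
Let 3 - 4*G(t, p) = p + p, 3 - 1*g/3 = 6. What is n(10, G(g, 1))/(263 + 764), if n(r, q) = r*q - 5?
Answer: -5/2054 ≈ -0.0024343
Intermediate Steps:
g = -9 (g = 9 - 3*6 = 9 - 18 = -9)
G(t, p) = ¾ - p/2 (G(t, p) = ¾ - (p + p)/4 = ¾ - p/2)
n(r, q) = -5 + q*r (n(r, q) = q*r - 5 = -5 + q*r)
n(10, G(g, 1))/(263 + 764) = (-5 + (¾ - ½*1)*10)/(263 + 764) = (-5 + (¾ - ½)*10)/1027 = (-5 + (¼)*10)/1027 = (-5 + 5/2)/1027 = (1/1027)*(-5/2) = -5/2054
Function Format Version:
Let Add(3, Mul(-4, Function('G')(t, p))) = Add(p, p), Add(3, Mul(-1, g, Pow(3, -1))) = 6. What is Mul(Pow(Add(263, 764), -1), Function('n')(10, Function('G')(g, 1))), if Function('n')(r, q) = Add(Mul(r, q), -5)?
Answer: Rational(-5, 2054) ≈ -0.0024343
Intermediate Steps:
g = -9 (g = Add(9, Mul(-3, 6)) = Add(9, -18) = -9)
Function('G')(t, p) = Add(Rational(3, 4), Mul(Rational(-1, 2), p)) (Function('G')(t, p) = Add(Rational(3, 4), Mul(Rational(-1, 4), Add(p, p))) = Add(Rational(3, 4), Mul(Rational(-1, 4), Mul(2, p))) = Add(Rational(3, 4), Mul(Rational(-1, 2), p)))
Function('n')(r, q) = Add(-5, Mul(q, r)) (Function('n')(r, q) = Add(Mul(q, r), -5) = Add(-5, Mul(q, r)))
Mul(Pow(Add(263, 764), -1), Function('n')(10, Function('G')(g, 1))) = Mul(Pow(Add(263, 764), -1), Add(-5, Mul(Add(Rational(3, 4), Mul(Rational(-1, 2), 1)), 10))) = Mul(Pow(1027, -1), Add(-5, Mul(Add(Rational(3, 4), Rational(-1, 2)), 10))) = Mul(Rational(1, 1027), Add(-5, Mul(Rational(1, 4), 10))) = Mul(Rational(1, 1027), Add(-5, Rational(5, 2))) = Mul(Rational(1, 1027), Rational(-5, 2)) = Rational(-5, 2054)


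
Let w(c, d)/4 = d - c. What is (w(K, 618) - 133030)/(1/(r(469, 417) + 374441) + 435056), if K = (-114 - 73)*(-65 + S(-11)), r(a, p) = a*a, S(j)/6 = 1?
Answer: -103836085380/258598156513 ≈ -0.40153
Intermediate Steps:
S(j) = 6 (S(j) = 6*1 = 6)
r(a, p) = a**2
K = 11033 (K = (-114 - 73)*(-65 + 6) = -187*(-59) = 11033)
w(c, d) = -4*c + 4*d (w(c, d) = 4*(d - c) = -4*c + 4*d)
(w(K, 618) - 133030)/(1/(r(469, 417) + 374441) + 435056) = ((-4*11033 + 4*618) - 133030)/(1/(469**2 + 374441) + 435056) = ((-44132 + 2472) - 133030)/(1/(219961 + 374441) + 435056) = (-41660 - 133030)/(1/594402 + 435056) = -174690/(1/594402 + 435056) = -174690/258598156513/594402 = -174690*594402/258598156513 = -103836085380/258598156513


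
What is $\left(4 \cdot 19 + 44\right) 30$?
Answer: $3600$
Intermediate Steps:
$\left(4 \cdot 19 + 44\right) 30 = \left(76 + 44\right) 30 = 120 \cdot 30 = 3600$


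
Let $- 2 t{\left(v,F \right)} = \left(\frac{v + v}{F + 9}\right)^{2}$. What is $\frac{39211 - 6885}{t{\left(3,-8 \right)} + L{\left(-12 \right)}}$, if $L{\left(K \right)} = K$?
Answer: $- \frac{16163}{15} \approx -1077.5$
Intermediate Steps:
$t{\left(v,F \right)} = - \frac{2 v^{2}}{\left(9 + F\right)^{2}}$ ($t{\left(v,F \right)} = - \frac{\left(\frac{v + v}{F + 9}\right)^{2}}{2} = - \frac{\left(\frac{2 v}{9 + F}\right)^{2}}{2} = - \frac{4 v^{2} \frac{1}{\left(9 + F\right)^{2}}}{2} = - \frac{2 v^{2}}{\left(9 + F\right)^{2}}$)
$\frac{39211 - 6885}{t{\left(3,-8 \right)} + L{\left(-12 \right)}} = \frac{39211 - 6885}{- \frac{2 \cdot 3^{2}}{\left(9 - 8\right)^{2}} - 12} = \frac{32326}{\left(-2\right) 9 \cdot 1^{-2} - 12} = \frac{32326}{\left(-2\right) 9 \cdot 1 - 12} = \frac{32326}{-18 - 12} = \frac{32326}{-30} = 32326 \left(- \frac{1}{30}\right) = - \frac{16163}{15}$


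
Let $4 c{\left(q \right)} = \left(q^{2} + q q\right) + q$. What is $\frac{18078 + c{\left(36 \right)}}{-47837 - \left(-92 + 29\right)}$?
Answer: $- \frac{18735}{47774} \approx -0.39216$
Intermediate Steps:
$c{\left(q \right)} = \frac{q^{2}}{2} + \frac{q}{4}$ ($c{\left(q \right)} = \frac{\left(q^{2} + q q\right) + q}{4} = \frac{\left(q^{2} + q^{2}\right) + q}{4} = \frac{2 q^{2} + q}{4} = \frac{q + 2 q^{2}}{4} = \frac{q^{2}}{2} + \frac{q}{4}$)
$\frac{18078 + c{\left(36 \right)}}{-47837 - \left(-92 + 29\right)} = \frac{18078 + \frac{1}{4} \cdot 36 \left(1 + 2 \cdot 36\right)}{-47837 - \left(-92 + 29\right)} = \frac{18078 + \frac{1}{4} \cdot 36 \left(1 + 72\right)}{-47837 - -63} = \frac{18078 + \frac{1}{4} \cdot 36 \cdot 73}{-47837 + 63} = \frac{18078 + 657}{-47774} = 18735 \left(- \frac{1}{47774}\right) = - \frac{18735}{47774}$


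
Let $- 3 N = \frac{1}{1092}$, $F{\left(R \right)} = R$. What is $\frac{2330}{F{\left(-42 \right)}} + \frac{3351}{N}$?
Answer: $- \frac{230536561}{21} \approx -1.0978 \cdot 10^{7}$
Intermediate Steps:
$N = - \frac{1}{3276}$ ($N = - \frac{1}{3 \cdot 1092} = \left(- \frac{1}{3}\right) \frac{1}{1092} = - \frac{1}{3276} \approx -0.00030525$)
$\frac{2330}{F{\left(-42 \right)}} + \frac{3351}{N} = \frac{2330}{-42} + \frac{3351}{- \frac{1}{3276}} = 2330 \left(- \frac{1}{42}\right) + 3351 \left(-3276\right) = - \frac{1165}{21} - 10977876 = - \frac{230536561}{21}$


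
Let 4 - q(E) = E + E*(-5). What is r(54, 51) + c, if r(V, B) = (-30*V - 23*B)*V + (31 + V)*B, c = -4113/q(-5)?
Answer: -2339679/16 ≈ -1.4623e+5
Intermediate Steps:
q(E) = 4 + 4*E (q(E) = 4 - (E + E*(-5)) = 4 - (E - 5*E) = 4 - (-4)*E = 4 + 4*E)
c = 4113/16 (c = -4113/(4 + 4*(-5)) = -4113/(4 - 20) = -4113/(-16) = -4113*(-1/16) = 4113/16 ≈ 257.06)
r(V, B) = B*(31 + V) + V*(-30*V - 23*B) (r(V, B) = V*(-30*V - 23*B) + B*(31 + V) = B*(31 + V) + V*(-30*V - 23*B))
r(54, 51) + c = (-30*54² + 31*51 - 22*51*54) + 4113/16 = (-30*2916 + 1581 - 60588) + 4113/16 = (-87480 + 1581 - 60588) + 4113/16 = -146487 + 4113/16 = -2339679/16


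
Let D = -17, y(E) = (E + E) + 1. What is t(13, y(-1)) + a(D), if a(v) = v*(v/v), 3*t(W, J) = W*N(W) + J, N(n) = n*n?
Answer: 715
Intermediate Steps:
N(n) = n²
y(E) = 1 + 2*E (y(E) = 2*E + 1 = 1 + 2*E)
t(W, J) = J/3 + W³/3 (t(W, J) = (W*W² + J)/3 = (W³ + J)/3 = (J + W³)/3 = J/3 + W³/3)
a(v) = v (a(v) = v*1 = v)
t(13, y(-1)) + a(D) = ((1 + 2*(-1))/3 + (⅓)*13³) - 17 = ((1 - 2)/3 + (⅓)*2197) - 17 = ((⅓)*(-1) + 2197/3) - 17 = (-⅓ + 2197/3) - 17 = 732 - 17 = 715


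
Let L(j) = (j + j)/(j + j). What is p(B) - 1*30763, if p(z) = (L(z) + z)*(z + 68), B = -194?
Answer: -6445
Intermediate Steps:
L(j) = 1 (L(j) = (2*j)/((2*j)) = (2*j)*(1/(2*j)) = 1)
p(z) = (1 + z)*(68 + z) (p(z) = (1 + z)*(z + 68) = (1 + z)*(68 + z))
p(B) - 1*30763 = (68 + (-194)**2 + 69*(-194)) - 1*30763 = (68 + 37636 - 13386) - 30763 = 24318 - 30763 = -6445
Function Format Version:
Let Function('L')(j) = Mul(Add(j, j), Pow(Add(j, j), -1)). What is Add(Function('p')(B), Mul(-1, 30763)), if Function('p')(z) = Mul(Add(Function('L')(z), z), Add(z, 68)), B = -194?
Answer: -6445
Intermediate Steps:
Function('L')(j) = 1 (Function('L')(j) = Mul(Mul(2, j), Pow(Mul(2, j), -1)) = Mul(Mul(2, j), Mul(Rational(1, 2), Pow(j, -1))) = 1)
Function('p')(z) = Mul(Add(1, z), Add(68, z)) (Function('p')(z) = Mul(Add(1, z), Add(z, 68)) = Mul(Add(1, z), Add(68, z)))
Add(Function('p')(B), Mul(-1, 30763)) = Add(Add(68, Pow(-194, 2), Mul(69, -194)), Mul(-1, 30763)) = Add(Add(68, 37636, -13386), -30763) = Add(24318, -30763) = -6445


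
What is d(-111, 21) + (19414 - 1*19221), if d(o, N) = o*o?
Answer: 12514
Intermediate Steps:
d(o, N) = o**2
d(-111, 21) + (19414 - 1*19221) = (-111)**2 + (19414 - 1*19221) = 12321 + (19414 - 19221) = 12321 + 193 = 12514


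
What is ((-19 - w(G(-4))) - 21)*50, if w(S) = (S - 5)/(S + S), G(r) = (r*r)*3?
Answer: -97075/48 ≈ -2022.4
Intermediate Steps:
G(r) = 3*r**2 (G(r) = r**2*3 = 3*r**2)
w(S) = (-5 + S)/(2*S) (w(S) = (-5 + S)/((2*S)) = (-5 + S)*(1/(2*S)) = (-5 + S)/(2*S))
((-19 - w(G(-4))) - 21)*50 = ((-19 - (-5 + 3*(-4)**2)/(2*(3*(-4)**2))) - 21)*50 = ((-19 - (-5 + 3*16)/(2*(3*16))) - 21)*50 = ((-19 - (-5 + 48)/(2*48)) - 21)*50 = ((-19 - 43/(2*48)) - 21)*50 = ((-19 - 1*43/96) - 21)*50 = ((-19 - 43/96) - 21)*50 = (-1867/96 - 21)*50 = -3883/96*50 = -97075/48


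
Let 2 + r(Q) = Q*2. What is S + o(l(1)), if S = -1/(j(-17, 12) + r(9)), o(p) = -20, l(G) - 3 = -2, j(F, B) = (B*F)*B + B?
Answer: -48399/2420 ≈ -20.000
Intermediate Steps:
j(F, B) = B + F*B² (j(F, B) = F*B² + B = B + F*B²)
l(G) = 1 (l(G) = 3 - 2 = 1)
r(Q) = -2 + 2*Q (r(Q) = -2 + Q*2 = -2 + 2*Q)
S = 1/2420 (S = -1/(12*(1 + 12*(-17)) + (-2 + 2*9)) = -1/(12*(1 - 204) + (-2 + 18)) = -1/(12*(-203) + 16) = -1/(-2436 + 16) = -1/(-2420) = -1*(-1/2420) = 1/2420 ≈ 0.00041322)
S + o(l(1)) = 1/2420 - 20 = -48399/2420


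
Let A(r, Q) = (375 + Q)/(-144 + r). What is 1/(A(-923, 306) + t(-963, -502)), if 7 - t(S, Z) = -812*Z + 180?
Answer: -1067/435120080 ≈ -2.4522e-6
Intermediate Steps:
A(r, Q) = (375 + Q)/(-144 + r)
t(S, Z) = -173 + 812*Z (t(S, Z) = 7 - (-812*Z + 180) = 7 - (180 - 812*Z) = 7 + (-180 + 812*Z) = -173 + 812*Z)
1/(A(-923, 306) + t(-963, -502)) = 1/((375 + 306)/(-144 - 923) + (-173 + 812*(-502))) = 1/(681/(-1067) + (-173 - 407624)) = 1/(-1/1067*681 - 407797) = 1/(-681/1067 - 407797) = 1/(-435120080/1067) = -1067/435120080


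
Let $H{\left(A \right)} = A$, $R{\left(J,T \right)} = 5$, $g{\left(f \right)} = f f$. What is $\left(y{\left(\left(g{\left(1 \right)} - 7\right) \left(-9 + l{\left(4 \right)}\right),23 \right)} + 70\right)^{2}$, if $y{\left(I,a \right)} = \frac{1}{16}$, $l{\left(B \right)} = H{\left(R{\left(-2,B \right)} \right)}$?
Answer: $\frac{1256641}{256} \approx 4908.8$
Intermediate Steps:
$g{\left(f \right)} = f^{2}$
$l{\left(B \right)} = 5$
$y{\left(I,a \right)} = \frac{1}{16}$
$\left(y{\left(\left(g{\left(1 \right)} - 7\right) \left(-9 + l{\left(4 \right)}\right),23 \right)} + 70\right)^{2} = \left(\frac{1}{16} + 70\right)^{2} = \left(\frac{1121}{16}\right)^{2} = \frac{1256641}{256}$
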